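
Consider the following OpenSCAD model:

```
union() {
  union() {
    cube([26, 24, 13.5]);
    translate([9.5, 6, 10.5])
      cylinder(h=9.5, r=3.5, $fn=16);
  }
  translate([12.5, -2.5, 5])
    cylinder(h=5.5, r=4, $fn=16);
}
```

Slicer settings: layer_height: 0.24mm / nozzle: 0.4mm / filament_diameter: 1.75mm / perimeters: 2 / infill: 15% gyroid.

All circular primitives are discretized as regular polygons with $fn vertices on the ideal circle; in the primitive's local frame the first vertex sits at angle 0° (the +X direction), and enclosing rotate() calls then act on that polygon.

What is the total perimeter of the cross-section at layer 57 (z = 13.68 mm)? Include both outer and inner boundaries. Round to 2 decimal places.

21.85 mm

At z = 13.68 mm: the cube is absent (z outside [0, 13.5]); the cylinder at (9.5, 6): section is a regular 16-gon, circumradius r=3.5 (perimeter = 2·16·3.500·sin(180°/16) = 21.85 mm); Taking the union: only the r=3.5 cylinder at (9.5, 6) is present, so the union is just that shape — boundary = 21.85 mm; the cylinder at (12.5, -2.5) does not reach this height (z outside [5, 10.5]); Taking the union: only that combined region is present, so the union is just that shape — boundary = 21.85 mm. Overall, the cross-section is a single solid region. Total boundary length (outer) = 21.85 mm.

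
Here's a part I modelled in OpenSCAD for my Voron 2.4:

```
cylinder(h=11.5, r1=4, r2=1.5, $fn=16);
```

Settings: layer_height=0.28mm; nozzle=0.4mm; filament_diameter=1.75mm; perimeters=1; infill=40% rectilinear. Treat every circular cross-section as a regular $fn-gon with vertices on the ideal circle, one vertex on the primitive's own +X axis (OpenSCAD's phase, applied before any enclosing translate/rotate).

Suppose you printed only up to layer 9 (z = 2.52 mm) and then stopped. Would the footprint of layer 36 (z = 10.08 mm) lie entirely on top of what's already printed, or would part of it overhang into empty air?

Compare the two slices. At z = 2.52: the cone contributes a regular 16-gon of circumradius 3.452 (interpolated between r1=4 and r2=1.5 at t=0.219) (area = (16/2)·3.452²·sin(360°/16) = 36.49 mm²). At z = 10.08: the cone contributes a regular 16-gon of circumradius 1.809 (interpolated between r1=4 and r2=1.5 at t=0.877) (area = (16/2)·1.809²·sin(360°/16) = 10.02 mm²). Checking containment: the cross-section at z = 10.08 is a subset of the cross-section at z = 2.52.

entirely on top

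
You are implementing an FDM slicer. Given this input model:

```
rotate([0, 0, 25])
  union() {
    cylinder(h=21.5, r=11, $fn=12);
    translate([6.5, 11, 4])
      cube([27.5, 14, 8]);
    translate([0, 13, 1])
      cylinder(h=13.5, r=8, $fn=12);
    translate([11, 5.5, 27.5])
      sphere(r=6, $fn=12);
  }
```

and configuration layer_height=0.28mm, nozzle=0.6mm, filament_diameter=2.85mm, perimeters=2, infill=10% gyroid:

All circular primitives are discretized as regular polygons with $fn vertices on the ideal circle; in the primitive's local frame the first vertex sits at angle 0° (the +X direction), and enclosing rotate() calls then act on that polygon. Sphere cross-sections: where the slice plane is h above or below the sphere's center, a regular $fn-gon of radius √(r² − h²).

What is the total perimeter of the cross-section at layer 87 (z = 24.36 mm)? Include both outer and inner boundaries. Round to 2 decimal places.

At z = 24.36 mm: the cylinder does not reach this height (z outside [0, 21.5]); the cube at (6.5, 11) does not reach this height (z outside [4, 12]); the cylinder at (0, 13) is absent (z outside [1, 14.5]); the sphere at (11, 5.5): section is a regular 12-gon, circumradius = √(r²−h²) = √(6²−3.14²) = 5.113 (perimeter = 2·12·5.113·sin(180°/12) = 31.76 mm); Merging all regions: only the r=6 sphere at (11, 5.5) is present, so the union is just that shape — boundary = 31.76 mm; (rotated 25° about Z; rotation is an isometry so areas/perimeters/island counts are preserved). Overall, the cross-section is a single solid region. Total boundary length (outer) = 31.76 mm.

31.76 mm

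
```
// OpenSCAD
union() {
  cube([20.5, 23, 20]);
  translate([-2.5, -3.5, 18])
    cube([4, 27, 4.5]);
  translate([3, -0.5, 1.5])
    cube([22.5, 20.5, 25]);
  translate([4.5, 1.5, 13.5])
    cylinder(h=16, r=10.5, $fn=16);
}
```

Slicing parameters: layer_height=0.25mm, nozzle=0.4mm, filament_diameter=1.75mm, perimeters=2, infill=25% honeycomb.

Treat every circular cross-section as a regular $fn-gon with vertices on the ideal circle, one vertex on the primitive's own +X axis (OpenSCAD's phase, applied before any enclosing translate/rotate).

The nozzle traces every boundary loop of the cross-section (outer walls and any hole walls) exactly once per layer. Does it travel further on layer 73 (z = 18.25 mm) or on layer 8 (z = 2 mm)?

Layer 73 (z = 18.25): the cube is present — its section is the full 20.5×23 rectangle (perimeter 87.00 mm); the cube at (-2.5, -3.5) is present — its section is the full 4×27 rectangle (perimeter 62.00 mm); the cube at (3, -0.5) is present — its section is the full 22.5×20.5 rectangle (perimeter 86.00 mm); the r=10.5 cylinder at (4.5, 1.5) gives a regular 16-gon of circumradius 10.5 (constant along its height) (perimeter = 2·16·10.500·sin(180°/16) = 65.55 mm); Merging all regions: the regions partially overlap (shared area 581.27 mm²), so the edge portions inside another operand are dropped and the merged outline is re-measured after clipping — boundary = 116.63 mm. So its perimeter = 116.63 mm. Layer 8 (z = 2): the cube (footprint 20.5×23) is included at this height (perimeter 87.00 mm); the cube at (-2.5, -3.5) is absent (z outside [18, 22.5]); the cube at (3, -0.5) (footprint 22.5×20.5) is included at this height (perimeter 86.00 mm); the cylinder at (4.5, 1.5) does not reach this height (z outside [13.5, 29.5]); Merging all regions: the regions partially overlap (shared area 350.00 mm²), so the edge portions inside another operand are dropped and the merged outline is re-measured after clipping — boundary = 98.00 mm. So its perimeter = 98.00 mm. Layer 73 is larger (116.63 vs 98.00 mm).

layer 73 (z = 18.25 mm)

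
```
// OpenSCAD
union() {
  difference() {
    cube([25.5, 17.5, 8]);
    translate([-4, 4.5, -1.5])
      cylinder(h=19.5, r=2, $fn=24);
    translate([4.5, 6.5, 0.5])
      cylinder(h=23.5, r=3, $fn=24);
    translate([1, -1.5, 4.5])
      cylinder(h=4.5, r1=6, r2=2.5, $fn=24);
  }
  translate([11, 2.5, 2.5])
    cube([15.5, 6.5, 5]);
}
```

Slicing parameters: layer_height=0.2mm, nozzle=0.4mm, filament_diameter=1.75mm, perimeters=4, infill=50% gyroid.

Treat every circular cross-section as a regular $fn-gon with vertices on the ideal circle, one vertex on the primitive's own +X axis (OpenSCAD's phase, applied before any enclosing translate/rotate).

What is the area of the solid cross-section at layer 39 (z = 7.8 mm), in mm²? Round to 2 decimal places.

At z = 7.8 mm: the 25.5×17.5 cube contributes its full rectangle (area 446.25 mm²); the cylinder at (-4, 4.5): section is a regular 24-gon, circumradius r=2 (area = (24/2)·2.000²·sin(360°/24) = 12.42 mm²); the cylinder at (4.5, 6.5): section is a regular 24-gon, circumradius r=3 (area = (24/2)·3.000²·sin(360°/24) = 27.95 mm²); the cone at (1, -1.5) (r1=6→r2=2.5) has section circumradius 3.433 here — a regular 24-gon (area = (24/2)·3.433²·sin(360°/24) = 36.61 mm²); Subtracting the remaining from the first: starting from the 25.5×17.5 cube (446.25 mm²), the r=2 cylinder at (-4, 4.5) misses the remaining region (no effect); the r=3 cylinder at (4.5, 6.5) lies wholly inside it (removes its full 27.95 mm² and its 18.80 mm outline becomes a hole wall); the cone at (1, -1.5) partially overlaps it — only the 6.07 mm² overlap (of its 36.61 mm²) is removed, clipping the outline — area = 412.23 mm²; the cube at (11, 2.5) does not reach this height (z outside [2.5, 7.5]); Merging all regions: only that combined region is present, so the union is just that shape — area = 412.23 mm². Overall, the cross-section is one region with 1 hole. Net area = 412.23 mm².

412.23 mm²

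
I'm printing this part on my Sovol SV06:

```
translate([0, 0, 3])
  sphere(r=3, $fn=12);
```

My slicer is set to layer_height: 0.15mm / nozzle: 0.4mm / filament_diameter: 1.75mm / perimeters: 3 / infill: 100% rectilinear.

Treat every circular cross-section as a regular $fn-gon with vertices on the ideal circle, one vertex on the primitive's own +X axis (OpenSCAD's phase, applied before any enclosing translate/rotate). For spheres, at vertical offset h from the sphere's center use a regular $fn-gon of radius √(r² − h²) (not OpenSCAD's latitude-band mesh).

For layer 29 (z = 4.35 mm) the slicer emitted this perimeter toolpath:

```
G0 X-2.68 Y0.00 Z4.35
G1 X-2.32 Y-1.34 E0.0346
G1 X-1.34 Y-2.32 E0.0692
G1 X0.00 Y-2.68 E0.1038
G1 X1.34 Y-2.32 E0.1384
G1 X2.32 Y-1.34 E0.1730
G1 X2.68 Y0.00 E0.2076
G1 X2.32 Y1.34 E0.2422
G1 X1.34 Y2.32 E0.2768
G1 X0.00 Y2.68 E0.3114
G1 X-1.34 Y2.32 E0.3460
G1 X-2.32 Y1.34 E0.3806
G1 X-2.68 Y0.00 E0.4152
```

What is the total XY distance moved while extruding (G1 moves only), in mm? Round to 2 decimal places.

16.64 mm

Sum the Euclidean lengths of each G1 segment: total = 16.64 mm.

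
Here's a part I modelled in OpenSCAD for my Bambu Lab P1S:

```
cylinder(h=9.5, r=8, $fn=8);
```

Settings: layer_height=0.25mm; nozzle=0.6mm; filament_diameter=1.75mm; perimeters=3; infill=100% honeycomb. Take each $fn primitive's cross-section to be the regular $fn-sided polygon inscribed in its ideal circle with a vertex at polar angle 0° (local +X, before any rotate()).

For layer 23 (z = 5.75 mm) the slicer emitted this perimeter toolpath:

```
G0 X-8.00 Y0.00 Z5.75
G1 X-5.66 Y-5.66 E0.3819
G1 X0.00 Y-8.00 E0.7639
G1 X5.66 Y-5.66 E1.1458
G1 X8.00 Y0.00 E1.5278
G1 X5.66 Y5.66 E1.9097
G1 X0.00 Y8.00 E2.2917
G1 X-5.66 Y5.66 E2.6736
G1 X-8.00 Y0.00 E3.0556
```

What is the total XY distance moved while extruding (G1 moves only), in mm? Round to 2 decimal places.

Sum the Euclidean lengths of each G1 segment: total = 49.00 mm.

49.00 mm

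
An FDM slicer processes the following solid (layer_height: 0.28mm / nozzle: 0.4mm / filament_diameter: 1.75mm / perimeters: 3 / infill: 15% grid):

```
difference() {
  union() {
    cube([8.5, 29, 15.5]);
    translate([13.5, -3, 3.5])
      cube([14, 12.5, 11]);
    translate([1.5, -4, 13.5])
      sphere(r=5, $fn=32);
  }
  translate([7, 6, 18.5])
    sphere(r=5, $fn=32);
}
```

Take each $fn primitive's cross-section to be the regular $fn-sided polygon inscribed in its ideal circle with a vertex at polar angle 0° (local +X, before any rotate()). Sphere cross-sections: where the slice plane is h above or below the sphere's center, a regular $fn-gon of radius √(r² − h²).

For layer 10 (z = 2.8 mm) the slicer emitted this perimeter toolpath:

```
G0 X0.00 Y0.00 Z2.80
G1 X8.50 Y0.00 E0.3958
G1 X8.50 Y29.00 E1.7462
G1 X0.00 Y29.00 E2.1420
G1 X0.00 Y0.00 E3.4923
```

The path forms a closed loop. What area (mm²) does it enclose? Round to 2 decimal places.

Apply the shoelace formula to the sequence of (X, Y) vertices; enclosed area = 246.50 mm².

246.50 mm²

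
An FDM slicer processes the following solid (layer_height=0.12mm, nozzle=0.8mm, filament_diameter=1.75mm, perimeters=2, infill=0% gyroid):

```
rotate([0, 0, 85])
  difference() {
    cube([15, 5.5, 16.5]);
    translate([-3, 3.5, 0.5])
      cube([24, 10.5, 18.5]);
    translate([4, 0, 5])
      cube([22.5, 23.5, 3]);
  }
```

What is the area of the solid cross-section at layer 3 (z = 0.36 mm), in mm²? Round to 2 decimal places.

82.50 mm²

At z = 0.36 mm: the 15×5.5 cube contributes its full rectangle (area 82.50 mm²); the cube at (-3, 3.5) is absent (z outside [0.5, 19]); the cube at (4, 0) is not intersected at this z (z outside [5, 8]); Taking the first minus the rest: none of the subtracted shapes is present at this height, so the 15×5.5 cube is unchanged — area = 82.50 mm²; (whole slice rotated 85° about Z — lengths, areas and connectivity unchanged). Overall, the cross-section is a single solid region. Net area = 82.50 mm².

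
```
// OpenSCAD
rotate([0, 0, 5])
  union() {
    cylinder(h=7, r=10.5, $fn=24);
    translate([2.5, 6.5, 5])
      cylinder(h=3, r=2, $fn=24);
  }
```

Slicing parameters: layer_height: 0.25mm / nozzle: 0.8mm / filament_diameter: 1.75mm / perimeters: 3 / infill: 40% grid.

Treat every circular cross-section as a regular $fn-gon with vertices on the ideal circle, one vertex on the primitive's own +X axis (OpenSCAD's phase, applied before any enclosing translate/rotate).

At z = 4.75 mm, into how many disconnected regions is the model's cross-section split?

At z = 4.75 mm: the r=10.5 cylinder gives a regular 24-gon of circumradius 10.5 (constant along its height); the cylinder at (2.5, 6.5) is absent (z outside [5, 8]); Taking the union: only the r=10.5 cylinder is present, so the union is just that shape — 1 connected region; (whole slice rotated 5° about Z — lengths, areas and connectivity unchanged). The result has 1 disconnected region.

1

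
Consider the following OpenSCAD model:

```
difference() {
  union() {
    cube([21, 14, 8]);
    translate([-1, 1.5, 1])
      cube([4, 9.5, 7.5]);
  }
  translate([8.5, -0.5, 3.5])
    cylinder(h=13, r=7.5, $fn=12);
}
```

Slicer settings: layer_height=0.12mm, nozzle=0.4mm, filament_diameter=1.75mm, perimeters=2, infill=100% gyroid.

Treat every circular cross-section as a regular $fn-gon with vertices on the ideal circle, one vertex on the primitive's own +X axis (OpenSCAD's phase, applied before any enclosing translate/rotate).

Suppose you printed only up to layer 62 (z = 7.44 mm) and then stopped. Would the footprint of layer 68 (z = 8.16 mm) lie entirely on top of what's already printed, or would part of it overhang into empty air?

Compare the two slices. At z = 7.44: the cube (footprint 21×14) is included at this height (area 294.00 mm²); the cube at (-1, 1.5) is present — its section is the full 4×9.5 rectangle (area 38.00 mm²); Merging all regions: the regions partially overlap — summed areas 332.00 mm² minus the doubly-counted overlap 28.50 mm² gives 303.50 mm² — area = 303.50 mm²; the r=7.5 cylinder at (8.5, -0.5) contributes a regular 12-gon of circumradius 7.5 (area = (12/2)·7.500²·sin(360°/12) = 168.75 mm²); Subtracting the remaining from the first: starting from that combined region (303.50 mm²), the r=7.5 cylinder at (8.5, -0.5) partially overlaps it — only the 76.94 mm² overlap (of its 168.75 mm²) is removed, clipping the outline — area = 226.56 mm². At z = 8.16: the cube is absent (z outside [0, 8]); the cube at (-1, 1.5) is present — its section is the full 4×9.5 rectangle (area 38.00 mm²); Combining (union): only the 4×9.5 cube at (-1, 1.5) is present, so the union is just that shape — area = 38.00 mm²; the r=7.5 cylinder at (8.5, -0.5) gives a regular 12-gon of circumradius 7.5 (constant along its height) (area = (12/2)·7.500²·sin(360°/12) = 168.75 mm²); Taking the first minus the rest: starting from the result so far (38.00 mm²), the r=7.5 cylinder at (8.5, -0.5) partially overlaps it — only the 2.65 mm² overlap (of its 168.75 mm²) is removed, clipping the outline — area = 35.35 mm². Checking containment: the cross-section at z = 8.16 is a subset of the cross-section at z = 7.44.

entirely on top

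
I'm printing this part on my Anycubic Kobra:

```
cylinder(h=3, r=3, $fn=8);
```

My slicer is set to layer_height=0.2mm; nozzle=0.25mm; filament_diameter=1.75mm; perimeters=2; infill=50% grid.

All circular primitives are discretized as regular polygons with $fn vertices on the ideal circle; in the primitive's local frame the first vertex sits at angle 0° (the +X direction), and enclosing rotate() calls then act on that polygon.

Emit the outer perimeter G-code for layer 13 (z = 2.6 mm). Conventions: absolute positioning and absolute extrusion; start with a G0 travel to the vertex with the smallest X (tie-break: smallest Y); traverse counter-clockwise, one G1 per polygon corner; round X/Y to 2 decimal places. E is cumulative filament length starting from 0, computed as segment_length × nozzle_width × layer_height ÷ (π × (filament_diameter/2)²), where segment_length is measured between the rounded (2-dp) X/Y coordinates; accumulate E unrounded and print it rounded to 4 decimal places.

At z = 2.6 mm: the cylinder: section is a regular 8-gon, circumradius r=3. The outline is a single polygon with 8 vertices. Extrusion per mm of travel: 0.25 × 0.2 / (π × 0.875²) = 0.020788. Accumulating E over each segment gives final E = 0.3817.

G0 X-3.00 Y0.00 Z2.60
G1 X-2.12 Y-2.12 E0.0477
G1 X0.00 Y-3.00 E0.0954
G1 X2.12 Y-2.12 E0.1431
G1 X3.00 Y0.00 E0.1909
G1 X2.12 Y2.12 E0.2386
G1 X0.00 Y3.00 E0.2863
G1 X-2.12 Y2.12 E0.3340
G1 X-3.00 Y0.00 E0.3817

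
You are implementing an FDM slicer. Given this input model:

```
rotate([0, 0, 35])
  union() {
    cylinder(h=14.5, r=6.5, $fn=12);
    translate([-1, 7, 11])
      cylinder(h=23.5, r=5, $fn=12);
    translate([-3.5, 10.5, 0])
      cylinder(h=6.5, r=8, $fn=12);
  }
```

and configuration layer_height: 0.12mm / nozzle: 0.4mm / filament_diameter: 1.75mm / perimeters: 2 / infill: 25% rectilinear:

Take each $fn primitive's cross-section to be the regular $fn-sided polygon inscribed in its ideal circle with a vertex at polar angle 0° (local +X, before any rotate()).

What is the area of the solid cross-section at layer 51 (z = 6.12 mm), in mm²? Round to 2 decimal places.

At z = 6.12 mm: the cylinder: section is a regular 12-gon, circumradius r=6.5 (area = (12/2)·6.500²·sin(360°/12) = 126.75 mm²); the cylinder at (-1, 7) does not reach this height (z outside [11, 34.5]); the cylinder at (-3.5, 10.5): section is a regular 12-gon, circumradius r=8 (area = (12/2)·8.000²·sin(360°/12) = 192.00 mm²); Merging all regions: the regions partially overlap — summed areas 318.75 mm² minus the doubly-counted overlap 18.50 mm² gives 300.25 mm² — area = 300.25 mm²; (whole slice rotated 35° about Z — lengths, areas and connectivity unchanged). Overall, the cross-section is a single solid region. Net area = 300.25 mm².

300.25 mm²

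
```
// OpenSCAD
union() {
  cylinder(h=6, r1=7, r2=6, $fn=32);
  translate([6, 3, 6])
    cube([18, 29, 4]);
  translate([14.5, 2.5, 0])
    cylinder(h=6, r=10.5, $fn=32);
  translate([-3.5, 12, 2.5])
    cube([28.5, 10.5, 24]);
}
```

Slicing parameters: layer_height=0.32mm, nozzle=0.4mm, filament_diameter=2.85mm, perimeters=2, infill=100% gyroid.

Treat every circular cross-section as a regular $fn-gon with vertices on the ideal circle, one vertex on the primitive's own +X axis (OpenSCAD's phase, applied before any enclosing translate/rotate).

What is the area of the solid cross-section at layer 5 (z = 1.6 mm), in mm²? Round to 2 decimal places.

471.30 mm²

At z = 1.6 mm: the cone contributes a regular 32-gon of circumradius 6.733 (interpolated between r1=7 and r2=6 at t=0.267) (area = (32/2)·6.733²·sin(360°/32) = 141.52 mm²); the cube at (6, 3) is absent (z outside [6, 10]); the r=10.5 cylinder at (14.5, 2.5) gives a regular 32-gon of circumradius 10.5 (constant along its height) (area = (32/2)·10.500²·sin(360°/32) = 344.14 mm²); the cube at (-3.5, 12) is not intersected at this z (z outside [2.5, 26.5]); Combining (union): the regions partially overlap — summed areas 485.66 mm² minus the doubly-counted overlap 14.36 mm² gives 471.30 mm² — area = 471.30 mm². Overall, the cross-section is a single solid region. Net area = 471.30 mm².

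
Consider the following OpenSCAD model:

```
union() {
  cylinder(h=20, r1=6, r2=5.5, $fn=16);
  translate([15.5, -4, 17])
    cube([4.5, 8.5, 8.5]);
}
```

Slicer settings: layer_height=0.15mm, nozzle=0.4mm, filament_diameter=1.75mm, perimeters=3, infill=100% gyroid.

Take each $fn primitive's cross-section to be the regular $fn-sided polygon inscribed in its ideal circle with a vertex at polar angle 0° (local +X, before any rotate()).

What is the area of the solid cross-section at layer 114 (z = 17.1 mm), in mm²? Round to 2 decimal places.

133.32 mm²

At z = 17.1 mm: the cone contributes a regular 16-gon of circumradius 5.572 (interpolated between r1=6 and r2=5.5 at t=0.855) (area = (16/2)·5.572²·sin(360°/16) = 95.07 mm²); the cube at (15.5, -4) is present — its section is the full 4.5×8.5 rectangle (area 38.25 mm²); Combining (union): the 2 present regions are separate (no shared area or edge), so areas and boundary lengths simply add and each stays a separate island — area = 133.32 mm². Overall, the cross-section has 2 separate islands. Net area = 133.32 mm².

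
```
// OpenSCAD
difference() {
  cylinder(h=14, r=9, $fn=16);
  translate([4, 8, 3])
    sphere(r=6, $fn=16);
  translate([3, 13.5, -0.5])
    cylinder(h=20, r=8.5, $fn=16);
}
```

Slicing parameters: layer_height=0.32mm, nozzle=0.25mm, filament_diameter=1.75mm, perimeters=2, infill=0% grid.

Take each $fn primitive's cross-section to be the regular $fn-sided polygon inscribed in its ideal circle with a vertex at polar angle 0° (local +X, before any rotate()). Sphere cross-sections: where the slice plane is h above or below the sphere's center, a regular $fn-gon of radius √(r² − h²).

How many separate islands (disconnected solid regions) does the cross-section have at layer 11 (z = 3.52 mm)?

1

At z = 3.52 mm: the cylinder: section is a regular 16-gon, circumradius r=9; the r=6 sphere at (4, 8) slices to a regular 16-gon of circumradius 5.977 (√(r²−h²) with h=0.52 from center); the r=8.5 cylinder at (3, 13.5) contributes a regular 16-gon of circumradius 8.5; After the difference (first − rest): starting from the r=9 cylinder, the r=6 sphere at (4, 8) partially overlaps it — only the 46.20 mm² overlap (of its 109.39 mm²) is removed, clipping the outline; the r=8.5 cylinder at (3, 13.5) partially overlaps it — only the 1.85 mm² overlap (of its 221.19 mm²) is removed, clipping the outline — 1 connected region. Overall, the cross-section is a single solid region. Island count = 1.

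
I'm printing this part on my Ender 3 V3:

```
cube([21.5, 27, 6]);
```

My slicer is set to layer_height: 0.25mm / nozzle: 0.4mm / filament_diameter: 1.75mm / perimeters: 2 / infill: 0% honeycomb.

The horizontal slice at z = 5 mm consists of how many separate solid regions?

At z = 5 mm: the cube (footprint 21.5×27) is included at this height. The result has 1 disconnected region.

1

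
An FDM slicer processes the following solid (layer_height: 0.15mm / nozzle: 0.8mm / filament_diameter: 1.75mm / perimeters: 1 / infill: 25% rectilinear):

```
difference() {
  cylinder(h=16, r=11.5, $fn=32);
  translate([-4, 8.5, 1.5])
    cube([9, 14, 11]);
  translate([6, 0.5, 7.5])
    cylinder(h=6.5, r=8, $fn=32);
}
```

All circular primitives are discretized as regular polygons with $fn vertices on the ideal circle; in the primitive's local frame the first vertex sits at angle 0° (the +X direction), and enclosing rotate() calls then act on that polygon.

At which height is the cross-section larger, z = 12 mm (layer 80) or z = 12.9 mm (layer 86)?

Layer 80 (z = 12): the cylinder: section is a regular 32-gon, circumradius r=11.5 (area = (32/2)·11.500²·sin(360°/32) = 412.81 mm²); the cube at (-4, 8.5) (footprint 9×14) is included at this height (area 126.00 mm²); the r=8 cylinder at (6, 0.5) gives a regular 32-gon of circumradius 8 (constant along its height) (area = (32/2)·8.000²·sin(360°/32) = 199.77 mm²); After the difference (first − rest): starting from the r=11.5 cylinder (412.81 mm²), the 9×14 cube at (-4, 8.5) partially overlaps it — only the 23.85 mm² overlap (of its 126.00 mm²) is removed, clipping the outline; the r=8 cylinder at (6, 0.5) partially overlaps it — only the 170.05 mm² overlap (of its 199.77 mm²) is removed, clipping the outline — area = 218.91 mm². So its area = 218.91 mm². Layer 86 (z = 12.9): the r=11.5 cylinder contributes a regular 32-gon of circumradius 11.5 (area = (32/2)·11.500²·sin(360°/32) = 412.81 mm²); the cube at (-4, 8.5) does not reach this height (z outside [1.5, 12.5]); the r=8 cylinder at (6, 0.5) gives a regular 32-gon of circumradius 8 (constant along its height) (area = (32/2)·8.000²·sin(360°/32) = 199.77 mm²); Subtracting the remaining from the first: starting from the r=11.5 cylinder (412.81 mm²), the r=8 cylinder at (6, 0.5) partially overlaps it — only the 170.05 mm² overlap (of its 199.77 mm²) is removed, clipping the outline — area = 242.76 mm². So its area = 242.76 mm². Layer 86 is larger (242.76 vs 218.91 mm²).

layer 86 (z = 12.9 mm)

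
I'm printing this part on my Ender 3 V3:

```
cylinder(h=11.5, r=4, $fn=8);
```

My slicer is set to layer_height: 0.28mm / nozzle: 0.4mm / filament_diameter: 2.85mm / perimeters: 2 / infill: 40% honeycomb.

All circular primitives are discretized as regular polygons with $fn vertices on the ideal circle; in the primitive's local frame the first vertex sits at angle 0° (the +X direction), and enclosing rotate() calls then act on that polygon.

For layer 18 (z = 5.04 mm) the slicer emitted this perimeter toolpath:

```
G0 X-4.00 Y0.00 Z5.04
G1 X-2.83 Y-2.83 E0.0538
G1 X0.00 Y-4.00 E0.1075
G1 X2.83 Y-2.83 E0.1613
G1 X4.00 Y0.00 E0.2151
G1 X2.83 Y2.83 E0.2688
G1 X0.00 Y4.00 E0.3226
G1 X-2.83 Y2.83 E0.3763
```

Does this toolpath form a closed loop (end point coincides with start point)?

no

Start point (G0): (-4.00, 0.00). End point (last G1): the path does not return to the start — open.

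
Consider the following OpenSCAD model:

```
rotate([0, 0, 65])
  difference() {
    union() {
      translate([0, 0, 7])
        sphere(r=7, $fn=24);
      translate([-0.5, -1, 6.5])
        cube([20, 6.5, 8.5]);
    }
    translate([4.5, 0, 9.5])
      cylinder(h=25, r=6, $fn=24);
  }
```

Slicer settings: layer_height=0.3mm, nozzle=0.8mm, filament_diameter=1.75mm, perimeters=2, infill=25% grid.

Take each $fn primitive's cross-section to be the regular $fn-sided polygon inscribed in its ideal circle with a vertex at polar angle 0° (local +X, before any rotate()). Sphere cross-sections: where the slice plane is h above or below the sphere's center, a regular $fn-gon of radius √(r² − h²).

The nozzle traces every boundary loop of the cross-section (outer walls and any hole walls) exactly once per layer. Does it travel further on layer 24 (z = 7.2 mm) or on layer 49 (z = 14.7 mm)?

Layer 24 (z = 7.2): the r=7 sphere slices to a regular 24-gon of circumradius 6.997 (√(r²−h²) with h=0.2 from center) (perimeter = 2·24·6.997·sin(180°/24) = 43.84 mm); the cube at (-0.5, -1) (footprint 20×6.5) is included at this height (perimeter 53.00 mm); Merging all regions: the regions partially overlap (shared area 43.96 mm²), so the edge portions inside another operand are dropped and the merged outline is re-measured after clipping — boundary = 70.85 mm; the cylinder at (4.5, 0) is absent (z outside [9.5, 34.5]); Subtracting the remaining from the first: none of the subtracted shapes is present at this height, so that combined region is unchanged — boundary = 70.85 mm; (whole slice rotated 65° about Z — lengths, areas and connectivity unchanged). So its perimeter = 70.85 mm. Layer 49 (z = 14.7): the sphere is not intersected at this z (|z−center|=7.700 > r=7); the cube at (-0.5, -1) (footprint 20×6.5) is included at this height (perimeter 53.00 mm); Taking the union: only the 20×6.5 cube at (-0.5, -1) is present, so the union is just that shape — boundary = 53.00 mm; the cylinder at (4.5, 0): section is a regular 24-gon, circumradius r=6 (perimeter = 2·24·6.000·sin(180°/24) = 37.59 mm); After the difference (first − rest): starting from that combined region, the r=6 cylinder at (4.5, 0) partially overlaps it — only the 63.26 mm² overlap (of its 111.81 mm²) is removed, clipping the outline — boundary = 45.02 mm; (rotated 65° about Z; rotation is an isometry so areas/perimeters/island counts are preserved). So its perimeter = 45.02 mm. Layer 24 is larger (70.85 vs 45.02 mm).

layer 24 (z = 7.2 mm)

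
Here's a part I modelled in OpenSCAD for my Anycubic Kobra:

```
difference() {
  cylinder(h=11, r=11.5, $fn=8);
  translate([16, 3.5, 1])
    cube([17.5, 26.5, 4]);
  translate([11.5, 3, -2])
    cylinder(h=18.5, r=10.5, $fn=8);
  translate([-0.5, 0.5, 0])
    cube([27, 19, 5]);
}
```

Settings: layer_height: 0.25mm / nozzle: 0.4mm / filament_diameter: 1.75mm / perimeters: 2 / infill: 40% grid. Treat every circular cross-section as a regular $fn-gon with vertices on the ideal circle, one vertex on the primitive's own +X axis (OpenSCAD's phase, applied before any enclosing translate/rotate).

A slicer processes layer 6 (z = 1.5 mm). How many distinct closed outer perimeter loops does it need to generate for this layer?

1

At z = 1.5 mm: the r=11.5 cylinder gives a regular 8-gon of circumradius 11.5 (constant along its height); the cube at (16, 3.5) (footprint 17.5×26.5) is included at this height; the cylinder at (11.5, 3): section is a regular 8-gon, circumradius r=10.5; the cube at (-0.5, 0.5) (footprint 27×19) is included at this height; After the difference (first − rest): starting from the r=11.5 cylinder, the 17.5×26.5 cube at (16, 3.5) misses the remaining region (no effect); the r=10.5 cylinder at (11.5, 3) partially overlaps it — only the 107.18 mm² overlap (of its 311.83 mm²) is removed, clipping the outline; the 27×19 cube at (-0.5, 0.5) partially overlaps it — only the 29.09 mm² overlap (of its 513.00 mm²) is removed, clipping the outline — 1 connected region. The result has 1 disconnected region.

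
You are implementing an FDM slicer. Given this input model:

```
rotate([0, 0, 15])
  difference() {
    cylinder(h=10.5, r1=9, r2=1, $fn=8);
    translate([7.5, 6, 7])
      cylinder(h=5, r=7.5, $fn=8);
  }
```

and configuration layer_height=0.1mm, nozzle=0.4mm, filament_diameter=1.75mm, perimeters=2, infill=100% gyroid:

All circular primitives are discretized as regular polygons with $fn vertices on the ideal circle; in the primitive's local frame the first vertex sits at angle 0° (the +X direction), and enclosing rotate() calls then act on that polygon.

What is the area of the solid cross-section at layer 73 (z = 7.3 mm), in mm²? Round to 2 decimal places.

At z = 7.3 mm: the cone (r1=9→r2=1) has section circumradius 3.438 here — a regular 8-gon (area = (8/2)·3.438²·sin(360°/8) = 33.43 mm²); the r=7.5 cylinder at (7.5, 6) gives a regular 8-gon of circumradius 7.5 (constant along its height) (area = (8/2)·7.500²·sin(360°/8) = 159.10 mm²); After the difference (first − rest): starting from the cone (33.43 mm²), the r=7.5 cylinder at (7.5, 6) partially overlaps it — only the 2.11 mm² overlap (of its 159.10 mm²) is removed, clipping the outline — area = 31.33 mm²; (whole slice rotated 15° about Z — lengths, areas and connectivity unchanged). Overall, the cross-section is a single solid region. Net area = 31.33 mm².

31.33 mm²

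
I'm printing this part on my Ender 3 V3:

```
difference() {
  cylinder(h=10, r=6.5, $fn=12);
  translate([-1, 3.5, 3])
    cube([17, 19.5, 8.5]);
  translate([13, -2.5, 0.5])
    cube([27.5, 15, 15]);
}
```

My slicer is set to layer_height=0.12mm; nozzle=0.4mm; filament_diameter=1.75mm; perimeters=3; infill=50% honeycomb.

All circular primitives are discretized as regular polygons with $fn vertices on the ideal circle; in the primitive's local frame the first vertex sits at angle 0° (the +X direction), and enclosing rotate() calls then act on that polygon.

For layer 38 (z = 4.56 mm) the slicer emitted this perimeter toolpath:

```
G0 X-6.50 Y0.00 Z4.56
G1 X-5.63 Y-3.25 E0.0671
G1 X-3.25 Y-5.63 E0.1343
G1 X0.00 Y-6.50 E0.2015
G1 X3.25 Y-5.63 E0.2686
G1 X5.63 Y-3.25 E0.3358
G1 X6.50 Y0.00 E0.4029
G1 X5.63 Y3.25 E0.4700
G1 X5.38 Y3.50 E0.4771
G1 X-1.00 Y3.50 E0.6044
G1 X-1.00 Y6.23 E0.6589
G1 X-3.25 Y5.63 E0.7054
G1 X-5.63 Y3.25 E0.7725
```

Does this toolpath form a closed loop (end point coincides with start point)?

no

Start point (G0): (-6.50, 0.00). End point (last G1): the path does not return to the start — open.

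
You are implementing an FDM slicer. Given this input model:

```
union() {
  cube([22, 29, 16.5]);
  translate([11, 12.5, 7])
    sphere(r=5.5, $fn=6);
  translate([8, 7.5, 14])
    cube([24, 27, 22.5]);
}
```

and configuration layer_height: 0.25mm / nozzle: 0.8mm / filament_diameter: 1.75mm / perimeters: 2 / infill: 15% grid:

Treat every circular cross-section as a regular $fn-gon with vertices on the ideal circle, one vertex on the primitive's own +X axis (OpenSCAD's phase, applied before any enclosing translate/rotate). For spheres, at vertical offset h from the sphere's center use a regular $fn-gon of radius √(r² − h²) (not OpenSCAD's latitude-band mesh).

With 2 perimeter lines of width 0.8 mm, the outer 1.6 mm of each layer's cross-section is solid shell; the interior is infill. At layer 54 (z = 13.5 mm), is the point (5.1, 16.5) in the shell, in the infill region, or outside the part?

At z = 13.5 mm: the cube (footprint 22×29) is included at this height; the sphere at (11, 12.5) does not reach this height (|z−center|=6.500 > r=5.5); the cube at (8, 7.5) is not intersected at this z (z outside [14, 36.5]); Combining (union): only the 22×29 cube is present, so the union is just that shape — 1 connected region. Overall, the cross-section is a single solid region. The nearest boundary edge runs (0.00, 29.00)→(0.00, 0.00); distance from the point to it = 5.10 mm. The point is inside the cross-section and 5.10 mm from the nearest boundary — more than the 1.6 mm shell width (2 × 0.8), so it's in the infill interior.

infill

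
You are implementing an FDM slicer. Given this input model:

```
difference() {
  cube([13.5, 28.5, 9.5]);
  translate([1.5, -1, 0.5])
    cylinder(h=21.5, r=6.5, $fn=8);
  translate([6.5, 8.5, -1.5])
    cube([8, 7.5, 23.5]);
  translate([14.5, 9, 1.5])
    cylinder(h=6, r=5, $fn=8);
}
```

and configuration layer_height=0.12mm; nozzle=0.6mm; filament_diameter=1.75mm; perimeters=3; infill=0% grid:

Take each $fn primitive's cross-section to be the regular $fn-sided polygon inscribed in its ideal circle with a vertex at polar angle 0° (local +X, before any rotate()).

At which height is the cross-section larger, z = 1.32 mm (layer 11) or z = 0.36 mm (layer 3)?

layer 3 (z = 0.36 mm)

Layer 11 (z = 1.32): the cube (footprint 13.5×28.5) is included at this height (area 384.75 mm²); the r=6.5 cylinder at (1.5, -1) gives a regular 8-gon of circumradius 6.5 (constant along its height) (area = (8/2)·6.500²·sin(360°/8) = 119.50 mm²); the cube at (6.5, 8.5) is present — its section is the full 8×7.5 rectangle (area 60.00 mm²); the cylinder at (14.5, 9) is not intersected at this z (z outside [1.5, 7.5]); Taking the first minus the rest: starting from the 13.5×28.5 cube (384.75 mm²), the r=6.5 cylinder at (1.5, -1) partially overlaps it — only the 31.37 mm² overlap (of its 119.50 mm²) is removed, clipping the outline; the 8×7.5 cube at (6.5, 8.5) partially overlaps it — only the 52.50 mm² overlap (of its 60.00 mm²) is removed, clipping the outline — area = 300.88 mm². So its area = 300.88 mm². Layer 3 (z = 0.36): the cube (footprint 13.5×28.5) is included at this height (area 384.75 mm²); the cylinder at (1.5, -1) is not intersected at this z (z outside [0.5, 22]); the cube at (6.5, 8.5) is present — its section is the full 8×7.5 rectangle (area 60.00 mm²); the cylinder at (14.5, 9) is absent (z outside [1.5, 7.5]); Subtracting the remaining from the first: starting from the 13.5×28.5 cube (384.75 mm²), the 8×7.5 cube at (6.5, 8.5) partially overlaps it — only the 52.50 mm² overlap (of its 60.00 mm²) is removed, clipping the outline — area = 332.25 mm². So its area = 332.25 mm². Layer 3 is larger (332.25 vs 300.88 mm²).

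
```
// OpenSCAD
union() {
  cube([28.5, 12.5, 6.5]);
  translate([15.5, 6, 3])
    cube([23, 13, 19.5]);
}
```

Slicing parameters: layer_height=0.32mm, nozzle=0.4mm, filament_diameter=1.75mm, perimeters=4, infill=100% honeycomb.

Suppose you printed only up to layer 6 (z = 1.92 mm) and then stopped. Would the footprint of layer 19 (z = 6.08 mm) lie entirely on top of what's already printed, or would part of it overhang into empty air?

Compare the two slices. At z = 1.92: the cube is present — its section is the full 28.5×12.5 rectangle (area 356.25 mm²); the cube at (15.5, 6) is absent (z outside [3, 22.5]); Merging all regions: only the 28.5×12.5 cube is present, so the union is just that shape — area = 356.25 mm². At z = 6.08: the cube is present — its section is the full 28.5×12.5 rectangle (area 356.25 mm²); the cube at (15.5, 6) is present — its section is the full 23×13 rectangle (area 299.00 mm²); Combining (union): the regions partially overlap — summed areas 655.25 mm² minus the doubly-counted overlap 84.50 mm² gives 570.75 mm² — area = 570.75 mm². Checking containment: at z = 6.08 the cross-section extends beyond the z = 1.92 cross-section by about 214.50 mm².

part overhangs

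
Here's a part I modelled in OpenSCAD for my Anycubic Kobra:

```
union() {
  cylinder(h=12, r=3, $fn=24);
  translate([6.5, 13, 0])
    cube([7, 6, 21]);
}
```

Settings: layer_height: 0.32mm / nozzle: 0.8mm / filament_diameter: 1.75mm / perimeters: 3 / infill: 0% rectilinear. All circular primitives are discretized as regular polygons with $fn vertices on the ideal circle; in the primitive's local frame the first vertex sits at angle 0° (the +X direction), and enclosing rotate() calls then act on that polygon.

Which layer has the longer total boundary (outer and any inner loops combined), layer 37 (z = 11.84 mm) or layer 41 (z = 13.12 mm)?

Layer 37 (z = 11.84): the r=3 cylinder contributes a regular 24-gon of circumradius 3 (perimeter = 2·24·3.000·sin(180°/24) = 18.80 mm); the cube at (6.5, 13) is present — its section is the full 7×6 rectangle (perimeter 26.00 mm); Merging all regions: the 2 present regions are separate (no shared area or edge), so areas and boundary lengths simply add and each stays a separate island — boundary = 44.80 mm. So its perimeter = 44.80 mm. Layer 41 (z = 13.12): the cylinder does not reach this height (z outside [0, 12]); the cube at (6.5, 13) (footprint 7×6) is included at this height (perimeter 26.00 mm); Taking the union: only the 7×6 cube at (6.5, 13) is present, so the union is just that shape — boundary = 26.00 mm. So its perimeter = 26.00 mm. Layer 37 is larger (44.80 vs 26.00 mm).

layer 37 (z = 11.84 mm)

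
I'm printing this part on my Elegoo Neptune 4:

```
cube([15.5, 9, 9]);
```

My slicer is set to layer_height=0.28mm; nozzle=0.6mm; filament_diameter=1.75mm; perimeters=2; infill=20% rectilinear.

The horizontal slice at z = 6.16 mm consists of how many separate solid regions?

1

At z = 6.16 mm: the 15.5×9 cube contributes its full rectangle. The result has 1 disconnected region.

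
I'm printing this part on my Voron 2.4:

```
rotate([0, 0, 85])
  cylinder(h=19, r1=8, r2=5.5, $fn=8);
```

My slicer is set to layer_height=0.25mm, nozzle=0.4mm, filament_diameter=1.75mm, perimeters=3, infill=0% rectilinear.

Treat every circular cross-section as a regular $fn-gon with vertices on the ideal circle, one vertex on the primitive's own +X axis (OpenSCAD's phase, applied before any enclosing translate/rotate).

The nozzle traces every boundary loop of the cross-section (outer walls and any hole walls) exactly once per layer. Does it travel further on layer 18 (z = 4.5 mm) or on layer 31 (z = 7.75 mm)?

layer 18 (z = 4.5 mm)

Layer 18 (z = 4.5): the cone (r1=8→r2=5.5) has section circumradius 7.408 here — a regular 8-gon (perimeter = 2·8·7.408·sin(180°/8) = 45.36 mm); (rotated 85° about Z; rotation is an isometry so areas/perimeters/island counts are preserved). So its perimeter = 45.36 mm. Layer 31 (z = 7.75): the cone (r1=8→r2=5.5) has section circumradius 6.980 here — a regular 8-gon (perimeter = 2·8·6.980·sin(180°/8) = 42.74 mm); (rotated 85° about Z; rotation is an isometry so areas/perimeters/island counts are preserved). So its perimeter = 42.74 mm. Layer 18 is larger (45.36 vs 42.74 mm).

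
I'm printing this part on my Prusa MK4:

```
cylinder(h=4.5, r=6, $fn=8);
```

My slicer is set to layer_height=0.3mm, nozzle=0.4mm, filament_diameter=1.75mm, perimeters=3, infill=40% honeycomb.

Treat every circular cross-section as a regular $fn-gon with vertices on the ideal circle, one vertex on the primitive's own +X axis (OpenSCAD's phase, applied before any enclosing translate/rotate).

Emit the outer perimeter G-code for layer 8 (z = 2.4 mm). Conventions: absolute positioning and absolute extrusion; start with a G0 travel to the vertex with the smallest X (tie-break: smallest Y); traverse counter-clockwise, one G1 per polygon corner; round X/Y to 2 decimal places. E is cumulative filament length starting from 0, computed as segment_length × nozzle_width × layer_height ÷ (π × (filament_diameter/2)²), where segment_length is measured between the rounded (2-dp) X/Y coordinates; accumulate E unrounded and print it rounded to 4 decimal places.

G0 X-6.00 Y0.00 Z2.40
G1 X-4.24 Y-4.24 E0.2290
G1 X0.00 Y-6.00 E0.4581
G1 X4.24 Y-4.24 E0.6871
G1 X6.00 Y0.00 E0.9161
G1 X4.24 Y4.24 E1.1452
G1 X0.00 Y6.00 E1.3742
G1 X-4.24 Y4.24 E1.6032
G1 X-6.00 Y0.00 E1.8323

At z = 2.4 mm: the r=6 cylinder contributes a regular 8-gon of circumradius 6. The outline is a single polygon with 8 vertices. Extrusion per mm of travel: 0.4 × 0.3 / (π × 0.875²) = 0.049890. Accumulating E over each segment gives final E = 1.8323.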